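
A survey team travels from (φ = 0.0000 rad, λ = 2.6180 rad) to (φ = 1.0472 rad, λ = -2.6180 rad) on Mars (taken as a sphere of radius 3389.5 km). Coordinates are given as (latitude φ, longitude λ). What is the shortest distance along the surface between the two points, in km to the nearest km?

With latitudes φ₁ = 0.000°, φ₂ = 60.000° and longitude difference Δλ = 59.999°:
cos c = sin φ₁ sin φ₂ + cos φ₁ cos φ₂ cos Δλ = (0.0000)(0.8660) + (1.0000)(0.5000)(0.5000) = 0.25000,
so c = arccos(0.25000) = 1.31811 rad.
Distance = R·c = 3389.5 × 1.3181 ≈ 4468 km.

4468 km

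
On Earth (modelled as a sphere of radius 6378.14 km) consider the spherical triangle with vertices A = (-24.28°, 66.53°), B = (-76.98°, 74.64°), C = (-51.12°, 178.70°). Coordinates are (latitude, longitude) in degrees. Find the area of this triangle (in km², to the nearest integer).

Side lengths (central angles): a = 0.7611, b = 1.4664, c = 0.9224 rad; semiperimeter s = 1.5749.
By l'Huilier's theorem, tan(E/4) = √[tan(s/2) tan((s−a)/2) tan((s−b)/2) tan((s−c)/2)], giving spherical excess E = 0.3558 rad.
Area = E·R² = 0.3558 × (6378.14)² ≈ 14473271 km².

14473271 km²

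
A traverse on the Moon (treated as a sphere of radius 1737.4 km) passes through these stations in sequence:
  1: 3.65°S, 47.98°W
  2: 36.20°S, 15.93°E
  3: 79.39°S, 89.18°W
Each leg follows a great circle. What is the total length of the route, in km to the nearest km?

Leg 1→2: central angle 1.1682 rad, distance 2029.7 km.
Leg 2→3: central angle 0.9982 rad, distance 1734.4 km.
Total: 2029.7 + 1734.4 ≈ 3764 km.

3764 km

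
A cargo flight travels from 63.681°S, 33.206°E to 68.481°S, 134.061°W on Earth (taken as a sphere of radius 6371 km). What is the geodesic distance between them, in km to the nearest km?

With latitudes φ₁ = -63.681°, φ₂ = -68.481° and longitude difference Δλ = -167.267°:
cos c = sin φ₁ sin φ₂ + cos φ₁ cos φ₂ cos Δλ = (-0.8963)(-0.9303) + (0.4434)(0.3668)(-0.9754) = 0.67523,
so c = arccos(0.67523) = 0.82952 rad.
Distance = R·c = 6371 × 0.8295 ≈ 5285 km.

5285 km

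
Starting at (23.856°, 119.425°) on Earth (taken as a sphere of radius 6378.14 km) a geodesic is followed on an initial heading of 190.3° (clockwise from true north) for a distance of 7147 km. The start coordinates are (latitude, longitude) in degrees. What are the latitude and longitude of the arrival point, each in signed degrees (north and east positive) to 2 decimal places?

-39.36°, 107.41°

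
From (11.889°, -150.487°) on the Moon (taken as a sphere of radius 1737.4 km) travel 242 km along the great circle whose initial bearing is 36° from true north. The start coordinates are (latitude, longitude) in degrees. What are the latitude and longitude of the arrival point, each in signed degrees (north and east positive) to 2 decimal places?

Angular distance δ = d/R = 242/1737.4 = 0.13929 rad; initial bearing θ = 0.6283 rad.
sin φ₂ = sin φ₁ cos δ + cos φ₁ sin δ cos θ = (0.2060)(0.9903) + (0.9785)(0.1388)(0.8090) = 0.3139, so φ₂ = 18.30°.
Δλ = atan2(sin θ sin δ cos φ₁, cos δ − sin φ₁ sin φ₂) = atan2(0.0799, 0.9256) = 4.931°.
λ₂ = -150.487° + 4.931° = -145.56°.

18.30°, -145.56°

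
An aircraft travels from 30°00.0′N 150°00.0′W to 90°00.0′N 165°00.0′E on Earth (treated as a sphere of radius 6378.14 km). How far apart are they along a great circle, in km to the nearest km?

6679 km

Let φ₁ = 0.5236 rad, φ₂ = 1.5708 rad, and Δλ = -0.7854 rad.
cos c = sin φ₁ sin φ₂ + cos φ₁ cos φ₂ cos Δλ = (0.5000)(1.0000) + (0.8660)(0.0000)(0.7071) = 0.50000,
so c = arccos(0.50000) = 1.04720 rad.
Distance = R·c = 6378.14 × 1.0472 ≈ 6679 km.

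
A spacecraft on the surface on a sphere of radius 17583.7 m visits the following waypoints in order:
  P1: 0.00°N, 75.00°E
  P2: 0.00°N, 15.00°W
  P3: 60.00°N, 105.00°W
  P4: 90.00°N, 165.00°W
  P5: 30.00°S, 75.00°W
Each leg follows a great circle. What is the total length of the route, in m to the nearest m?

Leg P1→P2: central angle 1.5708 rad, distance 27620.4 m.
Leg P2→P3: central angle 1.5708 rad, distance 27620.4 m.
Leg P3→P4: central angle 0.5236 rad, distance 9206.8 m.
Leg P4→P5: central angle 2.0944 rad, distance 36827.2 m.
Total: 27620.4 + 27620.4 + 9206.8 + 36827.2 ≈ 101275 m.

101275 m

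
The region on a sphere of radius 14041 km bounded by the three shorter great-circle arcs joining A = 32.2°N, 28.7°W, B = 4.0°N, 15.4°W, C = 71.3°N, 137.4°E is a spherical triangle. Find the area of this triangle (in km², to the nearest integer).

Side lengths (central angles): a = 1.7910, b = 1.3270, c = 0.5381 rad; semiperimeter s = 1.8280.
By l'Huilier's theorem, tan(E/4) = √[tan(s/2) tan((s−a)/2) tan((s−b)/2) tan((s−c)/2)], giving spherical excess E = 0.2718 rad.
Area = E·R² = 0.2718 × (14041)² ≈ 53584100 km².

53584100 km²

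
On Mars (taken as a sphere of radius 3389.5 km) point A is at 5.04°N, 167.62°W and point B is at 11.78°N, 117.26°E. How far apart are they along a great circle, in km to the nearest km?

Let φ₁ = 0.0880 rad, φ₂ = 0.2056 rad, and Δλ = -1.3111 rad.
cos c = sin φ₁ sin φ₂ + cos φ₁ cos φ₂ cos Δλ = (0.0879)(0.2042) + (0.9961)(0.9789)(0.2568) = 0.26835,
so c = arccos(0.26835) = 1.29912 rad.
Distance = R·c = 3389.5 × 1.2991 ≈ 4403 km.

4403 km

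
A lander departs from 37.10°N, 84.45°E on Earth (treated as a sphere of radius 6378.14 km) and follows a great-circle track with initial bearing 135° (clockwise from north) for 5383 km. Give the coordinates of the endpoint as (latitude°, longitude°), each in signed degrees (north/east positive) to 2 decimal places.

Angular distance δ = d/R = 5383/6378.14 = 0.84398 rad; initial bearing θ = 2.3562 rad.
sin φ₂ = sin φ₁ cos δ + cos φ₁ sin δ cos θ = (0.6032)(0.6645) + (0.7976)(0.7473)(-0.7071) = -0.0206, so φ₂ = -1.18°.
Δλ = atan2(sin θ sin δ cos φ₁, cos δ − sin φ₁ sin φ₂) = atan2(0.4215, 0.6769) = 31.906°.
λ₂ = 84.450° + 31.906° = 116.36°.

-1.18°, 116.36°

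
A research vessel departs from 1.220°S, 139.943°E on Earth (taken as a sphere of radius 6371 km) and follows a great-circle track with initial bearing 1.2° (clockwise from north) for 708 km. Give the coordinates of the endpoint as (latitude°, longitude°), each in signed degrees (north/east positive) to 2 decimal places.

Angular distance δ = d/R = 708/6371 = 0.11113 rad; initial bearing θ = 0.0209 rad.
sin φ₂ = sin φ₁ cos δ + cos φ₁ sin δ cos θ = (-0.0213)(0.9938) + (0.9998)(0.1109)(0.9998) = 0.0897, so φ₂ = 5.15°.
Δλ = atan2(sin θ sin δ cos φ₁, cos δ − sin φ₁ sin φ₂) = atan2(0.0023, 0.9957) = 0.134°.
λ₂ = 139.943° + 0.134° = 140.08°.

5.15°, 140.08°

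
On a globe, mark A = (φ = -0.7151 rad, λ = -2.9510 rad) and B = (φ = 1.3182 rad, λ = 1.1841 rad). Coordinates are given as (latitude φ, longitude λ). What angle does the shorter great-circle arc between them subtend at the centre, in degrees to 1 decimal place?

137.6°

With latitudes φ₁ = -40.972°, φ₂ = 75.527° and longitude difference Δλ = -123.076°:
cos c = sin φ₁ sin φ₂ + cos φ₁ cos φ₂ cos Δλ = (-0.6557)(0.9683) + (0.7550)(0.2499)(-0.5458) = -0.73787,
so c = arccos(-0.73787) = 2.40070 rad.
So the angular separation is 137.6°.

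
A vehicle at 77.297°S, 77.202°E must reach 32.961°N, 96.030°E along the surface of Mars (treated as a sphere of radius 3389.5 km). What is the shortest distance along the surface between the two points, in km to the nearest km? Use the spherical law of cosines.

With latitudes φ₁ = -77.297°, φ₂ = 32.961° and longitude difference Δλ = 18.828°:
cos c = sin φ₁ sin φ₂ + cos φ₁ cos φ₂ cos Δλ = (-0.9755)(0.5441) + (0.2199)(0.8390)(0.9465) = -0.35612,
so c = arccos(-0.35612) = 1.93491 rad.
Distance = R·c = 3389.5 × 1.9349 ≈ 6558 km.

6558 km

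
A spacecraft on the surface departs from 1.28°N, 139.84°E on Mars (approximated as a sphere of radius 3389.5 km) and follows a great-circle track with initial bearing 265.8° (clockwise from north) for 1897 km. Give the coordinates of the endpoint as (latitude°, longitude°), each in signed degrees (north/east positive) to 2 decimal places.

Angular distance δ = d/R = 1897/3389.5 = 0.55967 rad; initial bearing θ = 4.6391 rad.
sin φ₂ = sin φ₁ cos δ + cos φ₁ sin δ cos θ = (0.0223)(0.8474) + (0.9998)(0.5309)(-0.0732) = -0.0199, so φ₂ = -1.14°.
Δλ = atan2(sin θ sin δ cos φ₁, cos δ − sin φ₁ sin φ₂) = atan2(-0.5293, 0.8479) = -31.977°.
λ₂ = 139.840° − 31.977° = 107.86°.

-1.14°, 107.86°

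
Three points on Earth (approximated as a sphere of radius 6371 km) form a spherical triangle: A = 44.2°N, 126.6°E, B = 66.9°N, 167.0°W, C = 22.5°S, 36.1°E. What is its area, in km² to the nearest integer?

Side lengths (central angles): a = 2.3260, b = 1.8469, c = 0.7169 rad; semiperimeter s = 2.4448.
By l'Huilier's theorem, tan(E/4) = √[tan(s/2) tan((s−a)/2) tan((s−b)/2) tan((s−c)/2)], giving spherical excess E = 0.9542 rad.
Area = E·R² = 0.9542 × (6371)² ≈ 38731504 km².

38731504 km²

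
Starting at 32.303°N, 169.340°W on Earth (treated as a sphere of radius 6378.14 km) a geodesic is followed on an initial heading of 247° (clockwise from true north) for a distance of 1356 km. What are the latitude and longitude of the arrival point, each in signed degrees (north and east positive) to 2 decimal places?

26.92°, 178.08°

Angular distance δ = d/R = 1356/6378.14 = 0.21260 rad; initial bearing θ = 4.3110 rad.
sin φ₂ = sin φ₁ cos δ + cos φ₁ sin δ cos θ = (0.5344)(0.9775) + (0.8452)(0.2110)(-0.3907) = 0.4527, so φ₂ = 26.92°.
Δλ = atan2(sin θ sin δ cos φ₁, cos δ − sin φ₁ sin φ₂) = atan2(-0.1642, 0.7356) = -12.581°.
λ₂ = -169.340° − 12.581° = -181.92° → 178.08° after wrapping to (−180°, 180°].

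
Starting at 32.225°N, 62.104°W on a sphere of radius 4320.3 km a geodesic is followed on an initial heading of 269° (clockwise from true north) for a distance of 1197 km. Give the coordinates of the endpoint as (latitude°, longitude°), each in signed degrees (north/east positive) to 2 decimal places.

Angular distance δ = d/R = 1197/4320.3 = 0.27706 rad; initial bearing θ = 4.6949 rad.
sin φ₂ = sin φ₁ cos δ + cos φ₁ sin δ cos θ = (0.5332)(0.9619) + (0.8460)(0.2735)(-0.0175) = 0.5089, so φ₂ = 30.59°.
Δλ = atan2(sin θ sin δ cos φ₁, cos δ − sin φ₁ sin φ₂) = atan2(-0.2314, 0.6905) = -18.524°.
λ₂ = -62.104° − 18.524° = -80.63°.

30.59°, -80.63°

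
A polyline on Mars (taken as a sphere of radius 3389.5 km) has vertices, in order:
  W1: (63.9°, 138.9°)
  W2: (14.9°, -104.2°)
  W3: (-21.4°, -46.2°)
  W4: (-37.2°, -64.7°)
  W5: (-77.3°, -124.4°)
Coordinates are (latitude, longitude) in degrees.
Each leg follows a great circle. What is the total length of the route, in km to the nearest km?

13315 km

Leg W1→W2: central angle 1.5322 rad, distance 5193.5 km.
Leg W2→W3: central angle 1.1778 rad, distance 3992.1 km.
Leg W3→W4: central angle 0.3927 rad, distance 1330.9 km.
Leg W4→W5: central angle 0.8255 rad, distance 2798.2 km.
Total: 5193.5 + 3992.1 + 1330.9 + 2798.2 ≈ 13315 km.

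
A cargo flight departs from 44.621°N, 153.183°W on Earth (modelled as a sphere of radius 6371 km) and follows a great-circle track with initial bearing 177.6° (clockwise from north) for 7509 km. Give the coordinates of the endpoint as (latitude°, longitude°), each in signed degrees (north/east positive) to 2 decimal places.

-22.87°, -150.78°

Angular distance δ = d/R = 7509/6371 = 1.17862 rad; initial bearing θ = 3.0997 rad.
sin φ₂ = sin φ₁ cos δ + cos φ₁ sin δ cos θ = (0.7024)(0.3822) + (0.7118)(0.9241)(-0.9991) = -0.3887, so φ₂ = -22.87°.
Δλ = atan2(sin θ sin δ cos φ₁, cos δ − sin φ₁ sin φ₂) = atan2(0.0275, 0.6552) = 2.407°.
λ₂ = -153.183° + 2.407° = -150.78°.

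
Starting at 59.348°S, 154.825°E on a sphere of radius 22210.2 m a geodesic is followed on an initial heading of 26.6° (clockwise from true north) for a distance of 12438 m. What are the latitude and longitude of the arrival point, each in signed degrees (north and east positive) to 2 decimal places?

-29.13°, 170.62°

Angular distance δ = d/R = 12438/22210.2 = 0.56001 rad; initial bearing θ = 0.4643 rad.
sin φ₂ = sin φ₁ cos δ + cos φ₁ sin δ cos θ = (-0.8603)(0.8472) + (0.5098)(0.5312)(0.8942) = -0.4867, so φ₂ = -29.13°.
Δλ = atan2(sin θ sin δ cos φ₁, cos δ − sin φ₁ sin φ₂) = atan2(0.1213, 0.4285) = 15.800°.
λ₂ = 154.825° + 15.800° = 170.62°.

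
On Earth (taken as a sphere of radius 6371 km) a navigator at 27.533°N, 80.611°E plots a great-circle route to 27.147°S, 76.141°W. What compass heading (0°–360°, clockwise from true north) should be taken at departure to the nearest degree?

With φ₁ = 0.4805, φ₂ = -0.4738, Δλ = -2.7358 rad, the forward-azimuth formula gives
θ = atan2( sin Δλ cos φ₂ , cos φ₁ sin φ₂ − sin φ₁ cos φ₂ cos Δλ ) = atan2(-0.3512, -0.0267) = -94.34°.
Adding 360° brings this into [0°, 360°): 266°.

266°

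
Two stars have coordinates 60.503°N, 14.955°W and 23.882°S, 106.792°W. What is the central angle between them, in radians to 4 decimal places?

With latitudes φ₁ = 60.503°, φ₂ = -23.882° and longitude difference Δλ = -91.837°:
Haversine: a = sin²(Δφ/2) + cos φ₁ cos φ₂ sin²(Δλ/2) = 0.4511 + (0.4924)(0.9144)(0.5160) = 0.68341.
Central angle c = 2·arcsin(√a) = 1.94637 rad.
So the angular separation is 1.9464 rad.

1.9464 rad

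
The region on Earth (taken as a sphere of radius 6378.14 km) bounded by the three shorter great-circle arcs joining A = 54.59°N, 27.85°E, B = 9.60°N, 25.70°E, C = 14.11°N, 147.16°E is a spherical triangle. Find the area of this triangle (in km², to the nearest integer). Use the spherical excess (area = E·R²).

37269346 km²

Side lengths (central angles): a = 2.0470, b = 1.6473, c = 0.7858 rad; semiperimeter s = 2.2400.
By l'Huilier's theorem, tan(E/4) = √[tan(s/2) tan((s−a)/2) tan((s−b)/2) tan((s−c)/2)], giving spherical excess E = 0.9161 rad.
Area = E·R² = 0.9161 × (6378.14)² ≈ 37269346 km².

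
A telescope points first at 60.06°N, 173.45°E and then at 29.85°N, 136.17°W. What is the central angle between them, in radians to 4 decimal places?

With latitudes φ₁ = 60.060°, φ₂ = 29.850° and longitude difference Δλ = 50.380°:
cos c = sin φ₁ sin φ₂ + cos φ₁ cos φ₂ cos Δλ = (0.8665)(0.4977) + (0.4991)(0.8673)(0.6377) = 0.70735,
so c = arccos(0.70735) = 0.78505 rad.
So the angular separation is 0.7851 rad.

0.7851 rad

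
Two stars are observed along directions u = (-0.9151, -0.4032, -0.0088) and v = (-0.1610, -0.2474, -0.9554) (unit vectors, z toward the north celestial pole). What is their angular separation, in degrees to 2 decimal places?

75.20°

u·v = 0.2555; |u| = 1.0000, |v| = 1.0000.
cos θ = (u·v)/(|u||v|) = 0.2555, so θ = 75.20°.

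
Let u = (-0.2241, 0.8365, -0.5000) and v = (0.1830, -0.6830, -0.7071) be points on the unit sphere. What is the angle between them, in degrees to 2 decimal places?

105.00°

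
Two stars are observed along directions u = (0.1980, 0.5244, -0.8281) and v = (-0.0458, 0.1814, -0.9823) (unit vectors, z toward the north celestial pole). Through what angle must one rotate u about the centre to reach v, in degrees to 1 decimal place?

25.9°

u·v = 0.8995; |u| = 1.0000, |v| = 1.0000.
cos θ = (u·v)/(|u||v|) = 0.8996, so θ = 25.9°.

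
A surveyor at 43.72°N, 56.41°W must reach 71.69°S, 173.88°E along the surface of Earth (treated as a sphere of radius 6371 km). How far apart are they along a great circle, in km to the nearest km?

15928 km

With latitudes φ₁ = 43.720°, φ₂ = -71.690° and longitude difference Δλ = -129.710°:
cos c = sin φ₁ sin φ₂ + cos φ₁ cos φ₂ cos Δλ = (0.6911)(-0.9494) + (0.7227)(0.3142)(-0.6389) = -0.80121,
so c = arccos(-0.80121) = 2.50010 rad.
Distance = R·c = 6371 × 2.5001 ≈ 15928 km.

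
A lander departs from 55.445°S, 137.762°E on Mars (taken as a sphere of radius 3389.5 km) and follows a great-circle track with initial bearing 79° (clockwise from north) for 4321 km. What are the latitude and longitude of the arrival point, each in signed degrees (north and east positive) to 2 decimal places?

-7.86°, -150.82°

Angular distance δ = d/R = 4321/3389.5 = 1.27482 rad; initial bearing θ = 1.3788 rad.
sin φ₂ = sin φ₁ cos δ + cos φ₁ sin δ cos θ = (-0.8236)(0.2917) + (0.5672)(0.9565)(0.1908) = -0.1367, so φ₂ = -7.86°.
Δλ = atan2(sin θ sin δ cos φ₁, cos δ − sin φ₁ sin φ₂) = atan2(0.5326, 0.1791) = 71.413°.
λ₂ = 137.762° + 71.413° = 209.18° → -150.82° after wrapping to (−180°, 180°].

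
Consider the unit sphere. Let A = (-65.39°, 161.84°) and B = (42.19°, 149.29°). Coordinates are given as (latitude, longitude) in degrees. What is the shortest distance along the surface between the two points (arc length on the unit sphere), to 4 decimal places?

1.8854

With latitudes φ₁ = -65.390°, φ₂ = 42.190° and longitude difference Δλ = -12.550°:
cos c = sin φ₁ sin φ₂ + cos φ₁ cos φ₂ cos Δλ = (-0.9092)(0.6716) + (0.4164)(0.7409)(0.9761) = -0.30941,
so c = arccos(-0.30941) = 1.88537 rad.
On the unit sphere the arc length equals the central angle: 1.8854.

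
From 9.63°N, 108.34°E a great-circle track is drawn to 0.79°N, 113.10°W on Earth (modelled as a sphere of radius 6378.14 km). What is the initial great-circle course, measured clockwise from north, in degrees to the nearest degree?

78°

With φ₁ = 0.1681, φ₂ = 0.0138, Δλ = 2.4183 rad, the forward-azimuth formula gives
θ = atan2( sin Δλ cos φ₂ , cos φ₁ sin φ₂ − sin φ₁ cos φ₂ cos Δλ ) = atan2(0.6618, 0.1390) = 78.14°.
So the initial bearing is 78°.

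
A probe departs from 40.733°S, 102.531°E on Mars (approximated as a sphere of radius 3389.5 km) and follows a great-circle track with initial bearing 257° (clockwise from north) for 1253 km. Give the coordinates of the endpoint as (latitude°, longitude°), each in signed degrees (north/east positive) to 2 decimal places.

-42.07°, 74.22°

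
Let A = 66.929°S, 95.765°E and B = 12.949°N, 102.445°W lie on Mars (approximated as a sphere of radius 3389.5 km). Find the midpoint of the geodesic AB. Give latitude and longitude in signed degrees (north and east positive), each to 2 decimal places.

The central angle between A and B is δ = 2.1760 rad.
With f = 0.5, the slerp weights are sin((1−f)δ)/sin δ = 1.0770 and sin(fδ)/sin δ = 1.0770.
Weighted sum of the unit vectors: (1.0770)·(-0.0394,0.3899,-0.9200) + (1.0770)·(-0.2100,-0.9517,0.2241) = (-0.2686, -0.6050, -0.7495).
Converting back: φ = atan2(z, √(x²+y²)) = -48.55°, λ = atan2(y, x) = -113.94°.

-48.55°, -113.94°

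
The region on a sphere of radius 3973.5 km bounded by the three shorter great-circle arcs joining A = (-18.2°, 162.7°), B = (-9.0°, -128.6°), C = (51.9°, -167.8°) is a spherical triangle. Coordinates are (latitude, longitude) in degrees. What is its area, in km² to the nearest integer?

Side lengths (central angles): a = 1.2141, b = 1.3032, c = 1.1705 rad; semiperimeter s = 1.8439.
By l'Huilier's theorem, tan(E/4) = √[tan(s/2) tan((s−a)/2) tan((s−b)/2) tan((s−c)/2)], giving spherical excess E = 0.8054 rad.
Area = E·R² = 0.8054 × (3973.5)² ≈ 12716762 km².

12716762 km²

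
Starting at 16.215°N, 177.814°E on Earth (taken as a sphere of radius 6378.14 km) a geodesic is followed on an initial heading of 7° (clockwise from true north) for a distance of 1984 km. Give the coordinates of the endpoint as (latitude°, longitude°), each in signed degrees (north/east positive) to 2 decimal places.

Angular distance δ = d/R = 1984/6378.14 = 0.31106 rad; initial bearing θ = 0.1222 rad.
sin φ₂ = sin φ₁ cos δ + cos φ₁ sin δ cos θ = (0.2792)(0.9520) + (0.9602)(0.3061)(0.9925) = 0.5575, so φ₂ = 33.89°.
Δλ = atan2(sin θ sin δ cos φ₁, cos δ − sin φ₁ sin φ₂) = atan2(0.0358, 0.7963) = 2.575°.
λ₂ = 177.814° + 2.575° = 180.39° → -179.61° after wrapping to (−180°, 180°].

33.89°, -179.61°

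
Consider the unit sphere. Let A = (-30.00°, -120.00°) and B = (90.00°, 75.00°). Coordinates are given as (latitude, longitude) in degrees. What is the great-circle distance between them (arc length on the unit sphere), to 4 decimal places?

Let φ₁ = -0.5236 rad, φ₂ = 1.5708 rad, and Δλ = -2.8798 rad.
cos c = sin φ₁ sin φ₂ + cos φ₁ cos φ₂ cos Δλ = (-0.5000)(1.0000) + (0.8660)(0.0000)(-0.9659) = -0.50000,
so c = arccos(-0.50000) = 2.09440 rad.
On the unit sphere the arc length equals the central angle: 2.0944.

2.0944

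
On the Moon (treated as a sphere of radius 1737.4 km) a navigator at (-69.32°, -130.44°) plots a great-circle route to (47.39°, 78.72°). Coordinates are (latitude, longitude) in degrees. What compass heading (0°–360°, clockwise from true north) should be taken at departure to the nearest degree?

228°

Δλ = -150.840° = -2.6327 rad.
y = sin Δλ · cos φ₂ = (-0.4873)(0.6770) = -0.3299
x = cos φ₁ sin φ₂ − sin φ₁ cos φ₂ cos Δλ = (0.3531)(0.7360) − (-0.9356)(0.6770)(-0.8733) = -0.2932
θ = atan2(y, x) = -131.63°; adding 360° gives 228°.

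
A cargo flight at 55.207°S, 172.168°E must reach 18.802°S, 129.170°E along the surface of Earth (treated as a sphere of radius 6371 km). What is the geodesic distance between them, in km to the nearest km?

5417 km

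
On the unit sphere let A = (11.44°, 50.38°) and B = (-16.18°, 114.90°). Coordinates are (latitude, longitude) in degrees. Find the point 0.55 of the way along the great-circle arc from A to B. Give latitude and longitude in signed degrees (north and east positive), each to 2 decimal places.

The central angle between A and B is δ = 1.2136 rad.
With f = 0.55, the slerp weights are sin((1−f)δ)/sin δ = 0.5544 and sin(fδ)/sin δ = 0.6607.
Weighted sum of the unit vectors: (0.5544)·(0.6250,0.7550,0.1983) + (0.6607)·(-0.4044,0.8711,-0.2787) = (0.0793, 0.9941, -0.0742).
Converting back: φ = atan2(z, √(x²+y²)) = -4.25°, λ = atan2(y, x) = 85.44°.

-4.25°, 85.44°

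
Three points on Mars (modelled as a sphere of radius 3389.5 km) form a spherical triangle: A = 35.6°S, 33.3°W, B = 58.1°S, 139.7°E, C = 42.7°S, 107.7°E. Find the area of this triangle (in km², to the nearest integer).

4800967 km²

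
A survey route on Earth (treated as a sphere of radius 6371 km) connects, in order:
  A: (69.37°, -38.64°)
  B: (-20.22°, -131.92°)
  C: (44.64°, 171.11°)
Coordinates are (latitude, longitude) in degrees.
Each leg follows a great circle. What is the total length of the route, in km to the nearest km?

21468 km

Leg A→B: central angle 1.9202 rad, distance 12233.9 km.
Leg B→C: central angle 1.4494 rad, distance 9234.2 km.
Total: 12233.9 + 9234.2 ≈ 21468 km.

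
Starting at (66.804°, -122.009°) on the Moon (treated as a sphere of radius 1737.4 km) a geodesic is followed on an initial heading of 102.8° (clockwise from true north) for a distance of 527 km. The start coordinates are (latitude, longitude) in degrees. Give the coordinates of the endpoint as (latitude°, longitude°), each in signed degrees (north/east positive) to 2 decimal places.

58.34°, -88.31°

Angular distance δ = d/R = 527/1737.4 = 0.30333 rad; initial bearing θ = 1.7942 rad.
sin φ₂ = sin φ₁ cos δ + cos φ₁ sin δ cos θ = (0.9192)(0.9543) + (0.3939)(0.2987)(-0.2215) = 0.8511, so φ₂ = 58.34°.
Δλ = atan2(sin θ sin δ cos φ₁, cos δ − sin φ₁ sin φ₂) = atan2(0.1147, 0.1720) = 33.701°.
λ₂ = -122.009° + 33.701° = -88.31°.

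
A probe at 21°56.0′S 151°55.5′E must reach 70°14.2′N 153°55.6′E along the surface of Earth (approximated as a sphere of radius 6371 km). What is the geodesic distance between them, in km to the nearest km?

10250 km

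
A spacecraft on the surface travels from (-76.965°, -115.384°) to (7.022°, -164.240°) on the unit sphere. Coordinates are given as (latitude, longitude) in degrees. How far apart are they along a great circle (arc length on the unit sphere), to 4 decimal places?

1.5426

Let φ₁ = -1.3433 rad, φ₂ = 0.1226 rad, and Δλ = -0.8527 rad.
cos c = sin φ₁ sin φ₂ + cos φ₁ cos φ₂ cos Δλ = (-0.9742)(0.1223) + (0.2255)(0.9925)(0.6580) = 0.02819,
so c = arccos(0.02819) = 1.54261 rad.
On the unit sphere the arc length equals the central angle: 1.5426.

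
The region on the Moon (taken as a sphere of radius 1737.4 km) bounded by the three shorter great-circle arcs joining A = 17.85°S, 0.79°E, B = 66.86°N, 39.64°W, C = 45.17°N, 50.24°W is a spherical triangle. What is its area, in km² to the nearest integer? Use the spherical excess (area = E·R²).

Side lengths (central angles): a = 0.3912, b = 1.3647, c = 1.5679 rad; semiperimeter s = 1.6619.
By l'Huilier's theorem, tan(E/4) = √[tan(s/2) tan((s−a)/2) tan((s−b)/2) tan((s−c)/2)], giving spherical excess E = 0.3010 rad.
Area = E·R² = 0.3010 × (1737.4)² ≈ 908678 km².

908678 km²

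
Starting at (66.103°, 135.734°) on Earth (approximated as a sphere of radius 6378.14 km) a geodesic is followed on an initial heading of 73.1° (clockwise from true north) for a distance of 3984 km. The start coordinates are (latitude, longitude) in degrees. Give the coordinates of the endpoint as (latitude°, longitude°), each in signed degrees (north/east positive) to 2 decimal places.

Angular distance δ = d/R = 3984/6378.14 = 0.62463 rad; initial bearing θ = 1.2758 rad.
sin φ₂ = sin φ₁ cos δ + cos φ₁ sin δ cos θ = (0.9143)(0.8112) + (0.4051)(0.5848)(0.2907) = 0.8105, so φ₂ = 54.15°.
Δλ = atan2(sin θ sin δ cos φ₁, cos δ − sin φ₁ sin φ₂) = atan2(0.2267, 0.0702) = 72.803°.
λ₂ = 135.734° + 72.803° = 208.54° → -151.46° after wrapping to (−180°, 180°].

54.15°, -151.46°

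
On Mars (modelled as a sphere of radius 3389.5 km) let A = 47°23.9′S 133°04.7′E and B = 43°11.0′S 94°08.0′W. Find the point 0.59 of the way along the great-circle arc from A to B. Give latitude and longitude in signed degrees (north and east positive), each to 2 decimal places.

The central angle between A and B is δ = 1.4015 rad.
With f = 0.59, the slerp weights are sin((1−f)δ)/sin δ = 0.5514 and sin(fδ)/sin δ = 0.7465.
Weighted sum of the unit vectors: (0.5514)·(-0.4623,0.4944,-0.7361) + (0.7465)·(-0.0526,-0.7273,-0.6843) = (-0.2942, -0.2703, -0.9167).
Converting back: φ = atan2(z, √(x²+y²)) = -66.45°, λ = atan2(y, x) = -137.42°.

-66.45°, -137.42°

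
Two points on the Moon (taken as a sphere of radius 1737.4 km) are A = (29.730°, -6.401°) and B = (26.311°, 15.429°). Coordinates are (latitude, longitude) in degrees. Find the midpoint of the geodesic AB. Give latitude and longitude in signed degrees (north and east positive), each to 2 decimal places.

28.46°, 4.69°

Central angle δ = 0.3411 rad. Interpolating on the sphere with fraction f = 0.5:
P = [sin((1−f)δ)·A + sin(fδ)·B] / sin δ = 0.5074·A + 0.5074·B in Cartesian coordinates,
giving P = (0.8762, 0.0719, 0.4765), i.e. latitude 28.46°, longitude 4.69°.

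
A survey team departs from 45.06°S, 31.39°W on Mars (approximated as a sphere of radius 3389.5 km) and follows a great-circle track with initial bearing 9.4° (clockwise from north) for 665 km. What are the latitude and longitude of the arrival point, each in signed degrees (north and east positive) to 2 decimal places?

Angular distance δ = d/R = 665/3389.5 = 0.19619 rad; initial bearing θ = 0.1641 rad.
sin φ₂ = sin φ₁ cos δ + cos φ₁ sin δ cos θ = (-0.7078)(0.9808) + (0.7064)(0.1949)(0.9866) = -0.5584, so φ₂ = -33.95°.
Δλ = atan2(sin θ sin δ cos φ₁, cos δ − sin φ₁ sin φ₂) = atan2(0.0225, 0.5855) = 2.200°.
λ₂ = -31.390° + 2.200° = -29.19°.

-33.95°, -29.19°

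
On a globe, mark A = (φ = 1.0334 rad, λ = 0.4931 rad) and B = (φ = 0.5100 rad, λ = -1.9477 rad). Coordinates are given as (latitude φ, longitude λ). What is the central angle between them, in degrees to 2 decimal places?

85.53°

Let φ₁ = 1.0334 rad, φ₂ = 0.5100 rad, and Δλ = -2.4408 rad.
Haversine: a = sin²(Δφ/2) + cos φ₁ cos φ₂ sin²(Δλ/2) = 0.0669 + (0.5119)(0.8727)(0.8822) = 0.46105.
Central angle c = 2·arcsin(√a) = 1.49282 rad.
So the angular separation is 85.53°.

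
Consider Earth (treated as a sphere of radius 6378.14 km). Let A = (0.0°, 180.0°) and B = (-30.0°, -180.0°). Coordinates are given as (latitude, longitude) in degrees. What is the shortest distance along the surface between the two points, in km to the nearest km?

3340 km

Let φ₁ = 0.0000 rad, φ₂ = -0.5236 rad, and Δλ = 0.0000 rad.
Haversine: a = sin²(Δφ/2) + cos φ₁ cos φ₂ sin²(Δλ/2) = 0.0670 + (1.0000)(0.8660)(0.0000) = 0.06699.
Central angle c = 2·arcsin(√a) = 0.52360 rad.
Distance = R·c = 6378.14 × 0.5236 ≈ 3340 km.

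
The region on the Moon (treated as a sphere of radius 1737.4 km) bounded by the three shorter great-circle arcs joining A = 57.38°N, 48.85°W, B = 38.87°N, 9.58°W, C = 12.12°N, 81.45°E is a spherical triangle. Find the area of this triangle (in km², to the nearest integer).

1455954 km²

Side lengths (central angles): a = 1.4524, b = 1.7356, c = 0.5482 rad; semiperimeter s = 1.8681.
By l'Huilier's theorem, tan(E/4) = √[tan(s/2) tan((s−a)/2) tan((s−b)/2) tan((s−c)/2)], giving spherical excess E = 0.4823 rad.
Area = E·R² = 0.4823 × (1737.4)² ≈ 1455954 km².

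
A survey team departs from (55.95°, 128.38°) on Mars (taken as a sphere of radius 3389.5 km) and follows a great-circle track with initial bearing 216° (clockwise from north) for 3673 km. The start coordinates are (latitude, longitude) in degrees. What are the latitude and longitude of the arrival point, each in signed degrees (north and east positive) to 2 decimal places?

-0.71°, 97.08°

Angular distance δ = d/R = 3673/3389.5 = 1.08364 rad; initial bearing θ = 3.7699 rad.
sin φ₂ = sin φ₁ cos δ + cos φ₁ sin δ cos θ = (0.8285)(0.4681) + (0.5599)(0.8837)(-0.8090) = -0.0124, so φ₂ = -0.71°.
Δλ = atan2(sin θ sin δ cos φ₁, cos δ − sin φ₁ sin φ₂) = atan2(-0.2908, 0.4784) = -31.295°.
λ₂ = 128.380° − 31.295° = 97.08°.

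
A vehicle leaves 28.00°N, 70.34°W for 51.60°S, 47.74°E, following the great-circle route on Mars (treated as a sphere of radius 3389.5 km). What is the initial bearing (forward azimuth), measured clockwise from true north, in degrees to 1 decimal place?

135.3°

With φ₁ = 0.4887, φ₂ = -0.9006, Δλ = 2.0609 rad, the forward-azimuth formula gives
θ = atan2( sin Δλ cos φ₂ , cos φ₁ sin φ₂ − sin φ₁ cos φ₂ cos Δλ ) = atan2(0.5480, -0.5547) = 135.35°.
So the initial bearing is 135.3°.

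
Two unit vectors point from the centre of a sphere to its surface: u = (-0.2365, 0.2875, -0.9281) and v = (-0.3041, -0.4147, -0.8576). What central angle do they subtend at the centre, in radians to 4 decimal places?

u·v = 0.7486; |u| = 1.0000, |v| = 1.0000.
cos θ = (u·v)/(|u||v|) = 0.7487, so θ = 0.7247 rad.

0.7247 rad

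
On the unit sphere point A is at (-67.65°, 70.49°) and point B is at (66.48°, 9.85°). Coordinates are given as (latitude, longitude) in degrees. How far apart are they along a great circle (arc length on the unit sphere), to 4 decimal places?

2.4554

Let φ₁ = -1.1807 rad, φ₂ = 1.1603 rad, and Δλ = -1.0584 rad.
cos c = sin φ₁ sin φ₂ + cos φ₁ cos φ₂ cos Δλ = (-0.9249)(0.9169) + (0.3803)(0.3991)(0.4903) = -0.77364,
so c = arccos(-0.77364) = 2.45536 rad.
On the unit sphere the arc length equals the central angle: 2.4554.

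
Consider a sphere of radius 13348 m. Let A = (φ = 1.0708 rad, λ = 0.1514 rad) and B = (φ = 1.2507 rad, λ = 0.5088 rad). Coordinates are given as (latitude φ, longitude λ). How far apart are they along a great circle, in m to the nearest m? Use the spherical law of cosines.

3031 m

In radians: φ₁ = 1.0708, φ₂ = 1.2507, Δλ = 20.478° = 0.3574 rad.
cos c = sin φ₁ sin φ₂ + cos φ₁ cos φ₂ cos Δλ = (0.8776)(0.9492) + (0.4794)(0.3147)(0.9368) = 0.97433,
so c = arccos(0.97433) = 0.22708 rad.
Distance = R·c = 13348 × 0.2271 ≈ 3031 m.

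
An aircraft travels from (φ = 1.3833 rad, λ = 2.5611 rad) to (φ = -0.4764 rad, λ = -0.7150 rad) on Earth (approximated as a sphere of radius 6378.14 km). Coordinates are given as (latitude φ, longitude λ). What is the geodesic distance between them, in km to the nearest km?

14241 km

Let φ₁ = 1.3833 rad, φ₂ = -0.4764 rad, and Δλ = 3.0071 rad.
cos c = sin φ₁ sin φ₂ + cos φ₁ cos φ₂ cos Δλ = (0.9825)(-0.4586) + (0.1864)(0.8887)(-0.9910) = -0.61469,
so c = arccos(-0.61469) = 2.23279 rad.
Distance = R·c = 6378.14 × 2.2328 ≈ 14241 km.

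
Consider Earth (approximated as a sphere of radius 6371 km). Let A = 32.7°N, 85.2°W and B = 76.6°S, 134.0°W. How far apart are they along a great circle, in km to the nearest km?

12609 km

Let φ₁ = 0.5707 rad, φ₂ = -1.3369 rad, and Δλ = -0.8517 rad.
cos c = sin φ₁ sin φ₂ + cos φ₁ cos φ₂ cos Δλ = (0.5402)(-0.9728) + (0.8415)(0.2317)(0.6587) = -0.39708,
so c = arccos(-0.39708) = 1.97913 rad.
Distance = R·c = 6371 × 1.9791 ≈ 12609 km.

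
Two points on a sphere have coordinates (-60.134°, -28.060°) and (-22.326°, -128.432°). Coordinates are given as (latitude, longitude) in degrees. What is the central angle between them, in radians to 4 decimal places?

1.3217 rad

In radians: φ₁ = -1.0495, φ₂ = -0.3897, Δλ = -100.372° = -1.7518 rad.
cos c = sin φ₁ sin φ₂ + cos φ₁ cos φ₂ cos Δλ = (-0.8672)(-0.3799) + (0.4980)(0.9250)(-0.1800) = 0.24649,
so c = arccos(0.24649) = 1.32174 rad.
So the angular separation is 1.3217 rad.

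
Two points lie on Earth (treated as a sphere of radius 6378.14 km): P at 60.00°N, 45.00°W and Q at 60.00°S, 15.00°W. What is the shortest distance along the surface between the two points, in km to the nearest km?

13608 km

With latitudes φ₁ = 60.000°, φ₂ = -60.000° and longitude difference Δλ = 30.000°:
cos c = sin φ₁ sin φ₂ + cos φ₁ cos φ₂ cos Δλ = (0.8660)(-0.8660) + (0.5000)(0.5000)(0.8660) = -0.53349,
so c = arccos(-0.53349) = 2.13352 rad.
Distance = R·c = 6378.14 × 2.1335 ≈ 13608 km.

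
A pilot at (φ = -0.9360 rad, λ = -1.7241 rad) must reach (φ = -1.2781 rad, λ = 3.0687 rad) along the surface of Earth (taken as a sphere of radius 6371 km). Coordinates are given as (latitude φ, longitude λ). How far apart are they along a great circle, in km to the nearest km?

4260 km

With latitudes φ₁ = -53.629°, φ₂ = -73.230° and longitude difference Δλ = -85.393°:
cos c = sin φ₁ sin φ₂ + cos φ₁ cos φ₂ cos Δλ = (-0.8052)(-0.9575) + (0.5930)(0.2885)(0.0803) = 0.78469,
so c = arccos(0.78469) = 0.66860 rad.
Distance = R·c = 6371 × 0.6686 ≈ 4260 km.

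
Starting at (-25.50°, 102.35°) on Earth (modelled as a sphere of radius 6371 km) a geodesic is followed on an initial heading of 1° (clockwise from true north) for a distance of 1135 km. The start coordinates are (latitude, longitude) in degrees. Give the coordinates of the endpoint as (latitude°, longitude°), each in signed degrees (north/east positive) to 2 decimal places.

-15.29°, 102.53°

Angular distance δ = d/R = 1135/6371 = 0.17815 rad; initial bearing θ = 0.0175 rad.
sin φ₂ = sin φ₁ cos δ + cos φ₁ sin δ cos θ = (-0.4305)(0.9842) + (0.9026)(0.1772)(0.9998) = -0.2638, so φ₂ = -15.29°.
Δλ = atan2(sin θ sin δ cos φ₁, cos δ − sin φ₁ sin φ₂) = atan2(0.0028, 0.8706) = 0.184°.
λ₂ = 102.350° + 0.184° = 102.53°.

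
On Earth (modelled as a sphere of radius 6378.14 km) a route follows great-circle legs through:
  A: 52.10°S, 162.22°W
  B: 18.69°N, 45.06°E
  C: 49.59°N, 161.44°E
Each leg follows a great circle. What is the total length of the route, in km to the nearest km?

25827 km

Leg A→B: central angle 2.4497 rad, distance 15624.5 km.
Leg B→C: central angle 1.5996 rad, distance 10202.8 km.
Total: 15624.5 + 10202.8 ≈ 25827 km.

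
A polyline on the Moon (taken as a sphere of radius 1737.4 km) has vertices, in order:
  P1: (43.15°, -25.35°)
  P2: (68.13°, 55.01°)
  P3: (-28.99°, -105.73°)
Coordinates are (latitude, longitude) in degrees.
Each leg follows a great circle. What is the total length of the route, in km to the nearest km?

5651 km

Leg P1→P2: central angle 0.8228 rad, distance 1429.5 km.
Leg P2→P3: central angle 2.4301 rad, distance 4222.0 km.
Total: 1429.5 + 4222.0 ≈ 5651 km.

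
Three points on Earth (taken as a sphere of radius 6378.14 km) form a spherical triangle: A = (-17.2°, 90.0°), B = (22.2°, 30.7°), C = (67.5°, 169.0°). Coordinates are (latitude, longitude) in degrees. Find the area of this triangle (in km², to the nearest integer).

52023261 km²

Side lengths (central angles): a = 1.4862, b = 1.7757, c = 1.2241 rad; semiperimeter s = 2.2429.
By l'Huilier's theorem, tan(E/4) = √[tan(s/2) tan((s−a)/2) tan((s−b)/2) tan((s−c)/2)], giving spherical excess E = 1.2788 rad.
Area = E·R² = 1.2788 × (6378.14)² ≈ 52023261 km².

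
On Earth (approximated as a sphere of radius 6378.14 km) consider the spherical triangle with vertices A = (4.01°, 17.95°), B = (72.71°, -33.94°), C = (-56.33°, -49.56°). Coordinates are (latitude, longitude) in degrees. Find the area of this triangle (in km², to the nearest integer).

Side lengths (central angles): a = 2.2600, b = 1.4168, c = 1.3184 rad; semiperimeter s = 2.4976.
By l'Huilier's theorem, tan(E/4) = √[tan(s/2) tan((s−a)/2) tan((s−b)/2) tan((s−c)/2)], giving spherical excess E = 1.4489 rad.
Area = E·R² = 1.4489 × (6378.14)² ≈ 58943971 km².

58943971 km²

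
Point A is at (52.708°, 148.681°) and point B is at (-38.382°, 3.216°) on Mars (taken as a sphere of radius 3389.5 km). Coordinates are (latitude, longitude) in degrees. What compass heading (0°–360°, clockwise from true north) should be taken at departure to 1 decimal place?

With φ₁ = 0.9199, φ₂ = -0.6699, Δλ = -2.5388 rad, the forward-azimuth formula gives
θ = atan2( sin Δλ cos φ₂ , cos φ₁ sin φ₂ − sin φ₁ cos φ₂ cos Δλ ) = atan2(-0.4444, 0.1375) = -72.80°.
Adding 360° brings this into [0°, 360°): 287.2°.

287.2°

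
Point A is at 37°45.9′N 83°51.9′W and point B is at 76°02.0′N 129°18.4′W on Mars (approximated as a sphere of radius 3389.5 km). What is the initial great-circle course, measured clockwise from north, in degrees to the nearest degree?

With φ₁ = 0.6591, φ₂ = 1.3270, Δλ = -0.7931 rad, the forward-azimuth formula gives
θ = atan2( sin Δλ cos φ₂ , cos φ₁ sin φ₂ − sin φ₁ cos φ₂ cos Δλ ) = atan2(-0.1720, 0.6634) = -14.53°.
Adding 360° brings this into [0°, 360°): 345°.

345°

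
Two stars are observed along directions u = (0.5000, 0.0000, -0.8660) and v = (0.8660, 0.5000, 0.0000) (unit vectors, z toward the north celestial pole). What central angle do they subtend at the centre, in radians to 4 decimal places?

u·v = 0.4330; |u| = 1.0000, |v| = 1.0000.
cos θ = (u·v)/(|u||v|) = 0.4330, so θ = 1.1230 rad.

1.1230 rad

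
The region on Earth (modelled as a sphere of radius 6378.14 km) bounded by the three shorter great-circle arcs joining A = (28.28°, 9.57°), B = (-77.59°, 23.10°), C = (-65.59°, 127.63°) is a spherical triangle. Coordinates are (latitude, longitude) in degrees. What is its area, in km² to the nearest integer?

Side lengths (central angles): a = 0.5215, b = 2.2176, c = 1.8532 rad; semiperimeter s = 2.2962.
By l'Huilier's theorem, tan(E/4) = √[tan(s/2) tan((s−a)/2) tan((s−b)/2) tan((s−c)/2)], giving spherical excess E = 0.6169 rad.
Area = E·R² = 0.6169 × (6378.14)² ≈ 25095746 km².

25095746 km²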